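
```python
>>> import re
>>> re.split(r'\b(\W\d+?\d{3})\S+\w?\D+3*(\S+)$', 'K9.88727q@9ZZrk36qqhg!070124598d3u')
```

['K9', '.8872', 'u', '']

Pattern: a word boundary (`\b`, zero-width); then a non-word character, then one or more of a digit (lazy), then exactly 3 of a digit (captured); then one or more of a non-whitespace character, then optionally a word character; then one or more of a non-digit, then zero or more of the literal '3'; then one or more of a non-whitespace character (captured); then anchored at the end.
Lazy quantifiers expand one character at a time until the remainder of the pattern can match.
Matches to split on: at [2:34] → '.88727q@9ZZrk36qqhg!070124598d3u'.
With a capturing group present, the delimiter's captured portion is kept in the result list.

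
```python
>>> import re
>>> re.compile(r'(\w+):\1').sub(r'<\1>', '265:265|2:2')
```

'<265>|<2>'

After group 1 captures some text, `\1` only succeeds where that same text appears again.
Matches: at [0:7] → '265:265'; at [8:11] → '2:2'.
The replacement refers to a captured group, so each match is rewritten using its own captured text.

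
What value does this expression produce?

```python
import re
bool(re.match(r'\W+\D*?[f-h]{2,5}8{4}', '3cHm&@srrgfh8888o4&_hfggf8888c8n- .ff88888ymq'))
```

`match` is anchored at position 0; if the pattern doesn't fit there, it returns None.
Here the pattern fails at index 0, so the call returns None, and `bool(None)` is False.

False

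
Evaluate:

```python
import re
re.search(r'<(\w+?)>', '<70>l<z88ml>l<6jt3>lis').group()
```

'<70>'

The match spans [0:4] → '<70>'.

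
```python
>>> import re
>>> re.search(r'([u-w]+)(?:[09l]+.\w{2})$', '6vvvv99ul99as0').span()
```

(7, 14)

Pattern: one or more of a character in [u-w] (captured); then one or more of one of [09l], then any character, then exactly 2 of a word character (non-capturing group); then anchored at the end.
The match spans [7:14] → 'ul99as0'.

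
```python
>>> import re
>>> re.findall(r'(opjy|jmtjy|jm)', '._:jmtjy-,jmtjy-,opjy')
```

['jmtjy', 'jmtjy', 'opjy']

The regex engine tests alternatives in the order written; an earlier branch that matches wins even if a later one would match more.
Walking the string: at [3:8] match 'jmtjy', group 1 = 'jmtjy'; at [10:15] match 'jmtjy', group 1 = 'jmtjy'; at [17:21] match 'opjy', group 1 = 'opjy'.
With a single group, `findall` returns only what that group captured — 3 items.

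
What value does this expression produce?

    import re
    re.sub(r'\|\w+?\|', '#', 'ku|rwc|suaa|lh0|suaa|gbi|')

'ku#suaa#suaa#'

Matches: at [2:7] → '|rwc|'; at [11:16] → '|lh0|'; at [20:25] → '|gbi|'.
Each match is replaced by '#'.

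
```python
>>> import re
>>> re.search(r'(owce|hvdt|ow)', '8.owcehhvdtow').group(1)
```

The match spans [2:6] → 'owce'.
Captured: group 1 = 'owce'.

'owce'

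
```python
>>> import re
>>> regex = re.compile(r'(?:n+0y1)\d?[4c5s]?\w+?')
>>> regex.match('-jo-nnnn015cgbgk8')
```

None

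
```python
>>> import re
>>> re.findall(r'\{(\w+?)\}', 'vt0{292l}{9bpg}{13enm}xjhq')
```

Matches: at [3:9] match '{292l}', group 1 = '292l'; at [9:15] match '{9bpg}', group 1 = '9bpg'; at [15:22] match '{13enm}', group 1 = '13enm'.
`findall` collects group 1 from each match (3 total).

['292l', '9bpg', '13enm']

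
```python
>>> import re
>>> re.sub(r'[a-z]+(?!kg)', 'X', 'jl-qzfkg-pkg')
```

The negative lookaround is zero-width — it rules out positions where the adjacent text would match, without consuming anything.
`sub` substitutes 'X' at each match site.

'X-X-X'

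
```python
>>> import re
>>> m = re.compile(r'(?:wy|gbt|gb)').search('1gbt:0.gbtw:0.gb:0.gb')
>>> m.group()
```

Alternation tries branches left to right and keeps the first one that lets the overall match succeed at that position.
Unlike `match`, `search` isn't anchored — it looks for the pattern anywhere in the string.
The match spans [1:4] → 'gbt'.

'gbt'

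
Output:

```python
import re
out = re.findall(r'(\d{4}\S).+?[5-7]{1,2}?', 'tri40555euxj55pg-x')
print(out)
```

['40555']

Because there's exactly one group, `findall` drops the full match and keeps group 1 from the one hit.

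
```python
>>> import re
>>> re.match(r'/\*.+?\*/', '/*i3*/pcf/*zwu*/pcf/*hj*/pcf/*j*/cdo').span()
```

(0, 6)

`match` is anchored at position 0; if the pattern doesn't fit there, it returns None.
The match spans [0:6] → '/*i3*/'.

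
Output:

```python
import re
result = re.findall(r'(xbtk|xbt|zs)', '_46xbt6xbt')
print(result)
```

Matches: at [3:6] match 'xbt', group 1 = 'xbt'; at [7:10] match 'xbt', group 1 = 'xbt'.
Because there's exactly one group, `findall` drops the full match and keeps group 1 from each hit.

['xbt', 'xbt']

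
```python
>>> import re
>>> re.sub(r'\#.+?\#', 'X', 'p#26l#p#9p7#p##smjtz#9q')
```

'pXpXpX9q'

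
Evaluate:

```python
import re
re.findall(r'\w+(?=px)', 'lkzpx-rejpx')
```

['lkz', 'rej']

The `(?=…)`/`(?<=…)` assertion just peeks at neighbouring text; it doesn't advance the match position.
Matches: at [0:3] → 'lkz'; at [6:9] → 'rej'.
With no groups in the pattern, `findall` gives back each whole match — 2 here.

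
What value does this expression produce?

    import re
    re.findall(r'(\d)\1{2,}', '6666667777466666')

['6', '7', '6']

`\1` is not a pattern — it's the concrete string captured by group 1, re-applied verbatim.
One capturing group, so `findall` returns just the captured substring from each match — 3 in all.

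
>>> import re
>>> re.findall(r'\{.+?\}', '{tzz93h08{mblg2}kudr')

['{tzz93h08{mblg2}']

Walking the string: at [0:16] → '{tzz93h08{mblg2}'.
No capturing groups, so `findall` returns the 1 full match string.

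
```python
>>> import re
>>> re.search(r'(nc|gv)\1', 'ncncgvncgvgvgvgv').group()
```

'ncnc'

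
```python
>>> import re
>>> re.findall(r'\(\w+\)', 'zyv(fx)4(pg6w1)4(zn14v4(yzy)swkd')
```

['(fx)', '(pg6w1)', '(yzy)']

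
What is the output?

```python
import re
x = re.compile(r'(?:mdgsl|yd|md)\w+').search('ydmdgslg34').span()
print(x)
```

(0, 10)

The match spans [0:10] → 'ydmdgslg34'.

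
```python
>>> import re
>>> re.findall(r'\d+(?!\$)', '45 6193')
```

['45', '6193']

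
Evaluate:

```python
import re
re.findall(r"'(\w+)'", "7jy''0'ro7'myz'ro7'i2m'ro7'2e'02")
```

Matches: at [4:7] match "'0'", group 1 = '0'; at [10:15] match "'myz'", group 1 = 'myz'; at [18:23] match "'i2m'", group 1 = 'i2m'; at [26:30] match "'2e'", group 1 = '2e'.
`findall` collects group 1 from each match (4 total).

['0', 'myz', 'i2m', '2e']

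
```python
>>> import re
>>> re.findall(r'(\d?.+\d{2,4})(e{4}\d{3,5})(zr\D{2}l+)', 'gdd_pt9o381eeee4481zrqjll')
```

Pattern: optionally a digit, then one or more of any character, then 2 to 4 of a digit (captured); then exactly 4 of the literal 'e', then 3 to 5 of a digit (captured); then the literal 'zr', then exactly 2 of a non-digit, then one or more of the literal 'l' (captured).
Walking the string: at [0:25] match 'gdd_pt9o381eeee4481zrqjll', groups = ('gdd_pt9o381', 'eeee4481', 'zrqjll').
3 groups means the one result is a tuple of 3 captured strings — 1 here.

[('gdd_pt9o381', 'eeee4481', 'zrqjll')]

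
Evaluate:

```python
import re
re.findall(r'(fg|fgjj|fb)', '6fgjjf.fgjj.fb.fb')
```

Alternation tries branches left to right and keeps the first one that lets the overall match succeed at that position.
Scanning left to right: at [1:3] match 'fg', group 1 = 'fg'; at [7:9] match 'fg', group 1 = 'fg'; at [12:14] match 'fb', group 1 = 'fb'; at [15:17] match 'fb', group 1 = 'fb'.
One capturing group, so `findall` returns just the captured substring from each match — 4 in all.

['fg', 'fg', 'fb', 'fb']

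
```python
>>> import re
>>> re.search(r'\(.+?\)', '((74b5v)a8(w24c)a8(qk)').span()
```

(0, 8)

A non-greedy quantifier consumes as few characters as it can — just enough that the remainder of the pattern still matches from where it stops; whatever follows it matches normally.
The match spans [0:8] → '((74b5v)'.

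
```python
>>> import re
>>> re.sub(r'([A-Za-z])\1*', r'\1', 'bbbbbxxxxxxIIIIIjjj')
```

'bxIj'

After group 1 captures some text, `\1` only succeeds where that same text appears again.
Matches: at [0:5] → 'bbbbb'; at [5:11] → 'xxxxxx'; at [11:16] → 'IIIII'; at [16:19] → 'jjj'.
`\1` in the replacement pulls in group 1's text for each match.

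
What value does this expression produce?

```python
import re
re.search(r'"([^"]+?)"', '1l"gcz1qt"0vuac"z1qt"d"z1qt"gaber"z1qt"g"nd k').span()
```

(2, 10)

`re.search` scans for the first position where the pattern succeeds.
The match spans [2:10] → '"gcz1qt"'.
Captured: group 1 = 'gcz1qt'.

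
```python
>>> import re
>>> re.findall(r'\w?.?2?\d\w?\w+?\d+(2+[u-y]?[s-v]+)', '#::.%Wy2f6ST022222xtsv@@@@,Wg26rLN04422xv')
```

['2xtsv', '2xv']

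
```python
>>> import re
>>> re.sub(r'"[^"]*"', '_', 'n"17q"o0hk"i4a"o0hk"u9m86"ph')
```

'n_o0hk_o0hk_ph'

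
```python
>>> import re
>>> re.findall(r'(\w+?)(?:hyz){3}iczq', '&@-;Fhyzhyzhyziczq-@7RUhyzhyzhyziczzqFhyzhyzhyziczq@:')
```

['F', '7RUhyzhyzhyziczzqF']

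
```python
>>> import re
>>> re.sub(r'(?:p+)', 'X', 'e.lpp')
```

'e.lX'

Pattern: one or more of a literal 'p' (non-capturing group).
Matches: at [3:5] → 'pp'.
`sub` substitutes 'X' at each match site.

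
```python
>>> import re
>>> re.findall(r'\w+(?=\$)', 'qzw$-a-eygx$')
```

['qzw', 'eygx']

The `(?=…)`/`(?<=…)` assertion just peeks at neighbouring text; it doesn't advance the match position.
Matches: at [0:3] → 'qzw'; at [7:11] → 'eygx'.
`findall` yields the raw match text (2 of them) because the pattern has no groups.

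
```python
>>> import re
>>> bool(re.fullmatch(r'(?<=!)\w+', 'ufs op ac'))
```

The `(?=…)`/`(?<=…)` assertion just peeks at neighbouring text; it doesn't advance the match position.
`re.fullmatch` is like wrapping the pattern in `^…$` (in single-line mode).
Here the pattern can't cover the whole string, so the call returns None, and `bool(None)` is False.

False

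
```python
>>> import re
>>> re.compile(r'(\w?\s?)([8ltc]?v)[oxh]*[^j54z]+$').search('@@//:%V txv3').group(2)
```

This matches optionally a word character, then optionally whitespace (captured); then optionally one of [8ltc], then the literal 'v' (captured); then zero or more of one of [oxh], then one or more of any character except [j54z]; then anchored at the end.
`re.search` scans for the first position where the pattern succeeds.
The match spans [9:12] → 'xv3'.
Captured: group 1 = 'x', group 2 = 'v'.

'v'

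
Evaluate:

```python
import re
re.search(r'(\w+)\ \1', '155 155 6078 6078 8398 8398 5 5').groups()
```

After group 1 captures some text, `\1` only succeeds where that same text appears again.
`search` walks the string left to right and returns the first match it finds.
The match spans [0:7] → '155 155'.
Captured: group 1 = '155'.

('155',)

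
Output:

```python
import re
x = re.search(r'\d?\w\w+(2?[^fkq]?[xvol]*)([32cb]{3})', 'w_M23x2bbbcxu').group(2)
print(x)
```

bbc

The match spans [0:11] → 'w_M23x2bbbc'.
Captured: group 1 = '', group 2 = 'bbc'.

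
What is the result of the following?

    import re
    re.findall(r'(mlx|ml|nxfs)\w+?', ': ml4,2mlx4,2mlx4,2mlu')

['ml', 'mlx', 'mlx', 'ml']

Branches in `(...|...)` are attempted left-to-right; the first branch that allows the whole pattern to succeed is taken.
Because there's exactly one group, `findall` drops the full match and keeps group 1 from each hit.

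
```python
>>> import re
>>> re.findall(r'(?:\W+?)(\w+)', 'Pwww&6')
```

['6']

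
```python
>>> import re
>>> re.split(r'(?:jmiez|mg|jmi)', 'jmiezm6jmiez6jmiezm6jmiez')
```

['', 'm6', '6', 'm6', '']

Alternation isn't longest-match — the leftmost alternative that fits at this position is chosen.
Matches to split on: at [0:5] → 'jmiez'; at [7:12] → 'jmiez'; at [13:18] → 'jmiez'; at [20:25] → 'jmiez'.
Each match becomes a cut point; 5 segments remain.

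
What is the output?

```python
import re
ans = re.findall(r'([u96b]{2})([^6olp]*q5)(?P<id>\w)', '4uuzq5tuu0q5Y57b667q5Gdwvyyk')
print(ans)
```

[('uu', 'zq5tuu0q5', 'Y'), ('66', '7q5', 'G')]

This matches exactly 2 of one of [u96b] (captured); then zero or more of any character except [6olp], then the literal 'q5' (captured); then a word character (captured as 'id').
Multiple groups make `findall` return tuples — one 3-tuple for each match.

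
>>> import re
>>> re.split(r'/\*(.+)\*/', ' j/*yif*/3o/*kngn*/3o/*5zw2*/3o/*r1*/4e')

The group in the pattern means `split` returns the separators' captures alongside the pieces.

[' j', 'yif*/3o/*kngn*/3o/*5zw2*/3o/*r1', '4e']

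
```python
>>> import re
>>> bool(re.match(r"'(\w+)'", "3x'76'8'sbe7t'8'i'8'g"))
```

False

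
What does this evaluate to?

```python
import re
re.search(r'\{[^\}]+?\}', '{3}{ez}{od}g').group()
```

`re.search` tries every starting position until one works.
The match spans [0:3] → '{3}'.

'{3}'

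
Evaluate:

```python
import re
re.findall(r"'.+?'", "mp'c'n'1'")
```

["'c'", "'1'"]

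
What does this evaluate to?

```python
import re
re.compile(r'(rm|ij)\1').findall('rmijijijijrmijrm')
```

['ij', 'ij']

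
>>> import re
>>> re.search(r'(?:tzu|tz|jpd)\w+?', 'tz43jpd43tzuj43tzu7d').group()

The match spans [0:3] → 'tz4'.

'tz4'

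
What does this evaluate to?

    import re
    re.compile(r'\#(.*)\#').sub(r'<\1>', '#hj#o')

Each match is replaced using the text its own group 1 captured.

'<hj>o'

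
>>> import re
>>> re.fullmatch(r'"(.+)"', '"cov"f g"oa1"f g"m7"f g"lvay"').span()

`fullmatch` succeeds only if the pattern covers the string from start to end.
The match spans [0:29] → '"cov"f g"oa1"f g"m7"f g"lvay"'.

(0, 29)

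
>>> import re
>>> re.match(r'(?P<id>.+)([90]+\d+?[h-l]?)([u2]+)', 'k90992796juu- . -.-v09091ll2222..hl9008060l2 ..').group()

This matches one or more of any character (captured as 'id'); then one or more of one of [90], then one or more of a digit (lazy), then optionally a character in [h-l] (captured); then one or more of one of [u2] (captured).
`re.match` won't scan ahead — the pattern has to work from the very first character.
The match spans [0:44] → 'k90992796juu- . -.-v09091ll2222..hl9008060l2'.
Captured: group 1 = 'k90992796juu- . -.-v09091ll2222..hl9008', group 2 = '060l', group 3 = '2'.

'k90992796juu- . -.-v09091ll2222..hl9008060l2'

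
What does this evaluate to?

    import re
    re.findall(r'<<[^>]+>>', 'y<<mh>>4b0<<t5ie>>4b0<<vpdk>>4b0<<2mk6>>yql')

['<<mh>>', '<<t5ie>>', '<<vpdk>>', '<<2mk6>>']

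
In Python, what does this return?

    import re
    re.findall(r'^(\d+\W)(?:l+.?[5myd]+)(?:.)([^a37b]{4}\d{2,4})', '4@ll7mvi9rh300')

[('4@', 'i9rh300')]

Multiple groups make `findall` return tuples — one 2-tuple for the one match.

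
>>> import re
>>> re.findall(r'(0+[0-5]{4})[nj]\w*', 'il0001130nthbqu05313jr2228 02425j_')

['0001130', '02425']

The pattern matches one or more of the literal '0', then exactly 4 of a character in [0-5] (captured); then one of [nj], then zero or more of a word character.
Walking the string: at [2:26] match '0001130nthbqu05313jr2228', group 1 = '0001130'; at [27:34] match '02425j_', group 1 = '02425'.
Because there's exactly one group, `findall` drops the full match and keeps group 1 from each hit.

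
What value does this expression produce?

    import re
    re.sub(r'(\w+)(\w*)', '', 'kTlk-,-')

'-,-'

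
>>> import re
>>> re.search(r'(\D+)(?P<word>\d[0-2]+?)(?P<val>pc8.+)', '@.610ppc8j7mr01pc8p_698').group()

'mr01pc8p_698'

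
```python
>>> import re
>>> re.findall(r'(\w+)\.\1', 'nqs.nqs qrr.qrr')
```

['nqs', 'qrr']

After group 1 captures some text, `\1` only succeeds where that same text appears again.
One capturing group, so `findall` returns just the captured substring from each match — 2 in all.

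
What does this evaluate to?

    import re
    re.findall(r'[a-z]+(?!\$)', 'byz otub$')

The negative lookaround is zero-width — it rules out positions where the adjacent text would match, without consuming anything.
Since nothing is captured, `findall` lists the 2 matched substrings directly.

['byz', 'otu']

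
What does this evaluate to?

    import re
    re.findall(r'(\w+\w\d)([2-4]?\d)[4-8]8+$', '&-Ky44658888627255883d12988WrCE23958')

[('Ky44658888627255883d12988WrCE23', '9')]

The pattern matches one or more of a word character, then a word character, then a digit (captured); then optionally a character in [2-4], then a digit (captured); then a character in [4-8], then one or more of the literal '8'; then anchored at the end.
`findall` packs the 2 group values into a tuple for every match.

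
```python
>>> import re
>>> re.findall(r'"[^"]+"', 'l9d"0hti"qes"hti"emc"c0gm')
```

Scanning left to right: at [3:9] → '"0hti"'; at [12:17] → '"hti"'.
With no groups in the pattern, `findall` gives back each whole match — 2 here.

['"0hti"', '"hti"']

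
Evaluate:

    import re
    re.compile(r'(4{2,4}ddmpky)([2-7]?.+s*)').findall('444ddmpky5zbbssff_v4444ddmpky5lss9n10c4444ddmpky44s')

This matches 2 to 4 of a literal '4', then the literal 'ddm', then the literal 'pky' (captured); then optionally a character in [2-7], then one or more of any character, then zero or more of the literal 's' (captured).
Scanning left to right: at [0:51] match '444ddmpky5zbbssff_v4444ddmpky5lss9n10c4444ddmpky44s', groups = ('444ddmpky', '5zbbssff_v4444ddmpky5lss9n10c4444ddmpky44s').
2 groups means the one result is a tuple of 2 captured strings — 1 here.

[('444ddmpky', '5zbbssff_v4444ddmpky5lss9n10c4444ddmpky44s')]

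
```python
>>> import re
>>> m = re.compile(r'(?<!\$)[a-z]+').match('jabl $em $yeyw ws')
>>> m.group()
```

'jabl'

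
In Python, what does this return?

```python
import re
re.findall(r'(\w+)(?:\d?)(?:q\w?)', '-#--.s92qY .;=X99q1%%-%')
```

['s92', 'X99']

Pattern: one or more of a word character (captured); then optionally a digit (non-capturing group); then a literal 'q', then optionally a word character (non-capturing group).
Scanning left to right: at [5:10] match 's92qY', group 1 = 's92'; at [14:19] match 'X99q1', group 1 = 'X99'.
With a single group, `findall` returns only what that group captured — 2 items.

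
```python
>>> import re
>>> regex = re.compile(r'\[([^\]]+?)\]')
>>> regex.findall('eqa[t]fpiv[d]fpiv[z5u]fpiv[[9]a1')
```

One capturing group, so `findall` returns just the captured substring from each match — 4 in all.

['t', 'd', 'z5u', '[9']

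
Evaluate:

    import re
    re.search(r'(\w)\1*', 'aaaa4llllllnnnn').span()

The backreference `\1` re-matches whatever the first group consumed, character for character.
Unlike `match`, `search` isn't anchored — it looks for the pattern anywhere in the string.
The match spans [0:4] → 'aaaa'.
Captured: group 1 = 'a'.

(0, 4)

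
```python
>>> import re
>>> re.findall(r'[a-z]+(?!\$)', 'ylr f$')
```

['ylr']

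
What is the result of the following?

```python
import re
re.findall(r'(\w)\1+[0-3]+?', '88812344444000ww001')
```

`\1` has to match the exact text group 1 already captured.
With a single group, `findall` returns only what that group captured — 3 items.

['8', '4', 'w']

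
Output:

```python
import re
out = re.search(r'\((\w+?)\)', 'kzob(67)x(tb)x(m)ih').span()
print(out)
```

(4, 8)

The match spans [4:8] → '(67)'.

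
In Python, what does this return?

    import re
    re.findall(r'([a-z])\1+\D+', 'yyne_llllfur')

The backreference `\1` re-matches whatever the first group consumed, character for character.
With a single group, `findall` returns only what that group captured — 1 item.

['y']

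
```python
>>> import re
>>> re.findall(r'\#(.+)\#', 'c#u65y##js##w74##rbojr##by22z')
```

Because there's exactly one group, `findall` drops the full match and keeps group 1 from the one hit.

['u65y##js##w74##rbojr#']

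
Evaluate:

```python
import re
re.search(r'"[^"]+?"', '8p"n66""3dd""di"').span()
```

`re.search` scans for the first position where the pattern succeeds.
The match spans [2:7] → '"n66"'.

(2, 7)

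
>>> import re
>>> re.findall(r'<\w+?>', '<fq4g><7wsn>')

['<fq4g>', '<7wsn>']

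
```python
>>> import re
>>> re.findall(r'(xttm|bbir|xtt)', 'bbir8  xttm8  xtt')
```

['bbir', 'xttm', 'xtt']

Alternation tries branches left to right and keeps the first one that lets the overall match succeed at that position.
One capturing group, so `findall` returns just the captured substring from each match — 3 in all.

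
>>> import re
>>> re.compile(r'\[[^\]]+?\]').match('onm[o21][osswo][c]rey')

None

With `match`, the pattern is implicitly anchored at the beginning.
Here the string doesn't start with a match, so the call returns None.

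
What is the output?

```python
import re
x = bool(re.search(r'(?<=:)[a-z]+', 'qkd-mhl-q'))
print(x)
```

False

The lookaround is zero-width — it requires the adjacent text to match without consuming it, so the asserted text isn't part of the match.
`search` walks the string left to right and returns the first match it finds.
Here nothing in the string fits, so the call returns None, and `bool(None)` is False.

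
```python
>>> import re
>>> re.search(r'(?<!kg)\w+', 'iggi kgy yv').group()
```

'iggi'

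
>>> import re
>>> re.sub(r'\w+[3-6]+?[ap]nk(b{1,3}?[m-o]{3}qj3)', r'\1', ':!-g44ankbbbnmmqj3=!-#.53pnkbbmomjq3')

':!-bbbnmmqj3=!-#.53pnkbbmomjq3'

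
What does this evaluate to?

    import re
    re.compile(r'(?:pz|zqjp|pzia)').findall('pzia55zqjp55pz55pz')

['pz', 'zqjp', 'pz', 'pz']

Alternation isn't longest-match — the leftmost alternative that fits at this position is chosen.
With no groups in the pattern, `findall` gives back each whole match — 4 here.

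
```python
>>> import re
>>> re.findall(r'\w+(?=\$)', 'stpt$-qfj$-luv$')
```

Because the assertion is zero-width, the text it checks is not consumed and won't appear in the result.
Matches: at [0:4] → 'stpt'; at [6:9] → 'qfj'; at [11:14] → 'luv'.
`findall` yields the raw match text (3 of them) because the pattern has no groups.

['stpt', 'qfj', 'luv']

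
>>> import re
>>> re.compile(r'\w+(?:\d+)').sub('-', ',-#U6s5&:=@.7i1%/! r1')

',-#-&:=@.-%/! -'

This matches one or more of a word character; then one or more of a digit (non-capturing group).
Matches: at [3:7] → 'U6s5'; at [12:15] → '7i1'; at [19:21] → 'r1'.
Every occurrence is swapped for '-'.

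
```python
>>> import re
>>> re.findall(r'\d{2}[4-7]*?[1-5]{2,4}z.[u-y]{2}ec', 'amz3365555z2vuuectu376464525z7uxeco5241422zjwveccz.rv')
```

['376464525z7uxec', '5241422zjwvec']

This matches exactly 2 of a digit; then zero or more of a character in [4-7] (lazy), then 2 to 4 of a character in [1-5]; then the literal 'z', then any character; then exactly 2 of a character in [u-y], then the literal 'ec'.
Matches: at [19:34] → '376464525z7uxec'; at [35:48] → '5241422zjwvec'.
Since nothing is captured, `findall` lists the 2 matched substrings directly.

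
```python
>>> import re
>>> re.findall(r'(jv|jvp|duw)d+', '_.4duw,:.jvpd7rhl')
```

['jvp']

With a single group, `findall` returns only what that group captured — 1 item.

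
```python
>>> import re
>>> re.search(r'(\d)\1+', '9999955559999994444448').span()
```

The backreference `\1` re-matches whatever the first group consumed, character for character.
The match spans [0:5] → '99999'.

(0, 5)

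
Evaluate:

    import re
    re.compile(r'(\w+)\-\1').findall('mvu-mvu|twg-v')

['mvu']

After group 1 captures some text, `\1` only succeeds where that same text appears again.
Scanning left to right: at [0:7] match 'mvu-mvu', group 1 = 'mvu'.
`findall` collects group 1 from the one match (1 total).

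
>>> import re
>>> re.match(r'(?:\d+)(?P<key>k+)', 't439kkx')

None

With `match`, the pattern is implicitly anchored at the beginning.
Here position 0 doesn't satisfy it, so the call returns None.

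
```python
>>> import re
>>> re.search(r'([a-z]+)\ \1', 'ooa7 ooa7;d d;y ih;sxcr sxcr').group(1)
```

A backreference is literal: `\1` must see the identical characters the first group matched.
Unlike `match`, `search` isn't anchored — it looks for the pattern anywhere in the string.
The match spans [10:13] → 'd d'.
Captured: group 1 = 'd'.

'd'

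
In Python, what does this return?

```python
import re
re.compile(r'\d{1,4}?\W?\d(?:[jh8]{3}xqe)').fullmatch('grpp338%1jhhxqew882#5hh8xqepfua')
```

None

The pattern matches 1 to 4 of a digit (lazy), then optionally a non-word character, then a digit; then exactly 3 of one of [jh8], then the literal 'xqe' (non-capturing group).
For `fullmatch`, every character of the input must be accounted for by the pattern.
Here there's no way to consume every character, so the call returns None.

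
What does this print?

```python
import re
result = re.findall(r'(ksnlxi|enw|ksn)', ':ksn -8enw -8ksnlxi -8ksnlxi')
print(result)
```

The regex engine tests alternatives in the order written; an earlier branch that matches wins even if a later one would match more.
`findall` collects group 1 from each match (4 total).

['ksn', 'enw', 'ksnlxi', 'ksnlxi']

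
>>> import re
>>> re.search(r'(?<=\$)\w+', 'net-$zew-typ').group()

'zew'

The `(?=…)`/`(?<=…)` assertion just peeks at neighbouring text; it doesn't advance the match position.
`search` walks the string left to right and returns the first match it finds.
The match spans [5:8] → 'zew'.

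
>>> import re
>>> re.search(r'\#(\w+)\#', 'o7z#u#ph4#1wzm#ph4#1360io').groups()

('u',)

The match spans [3:6] → '#u#'.
Captured: group 1 = 'u'.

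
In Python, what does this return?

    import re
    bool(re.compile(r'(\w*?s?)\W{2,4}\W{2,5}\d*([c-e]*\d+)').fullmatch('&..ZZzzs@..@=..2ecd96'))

Pattern: zero or more of a word character (lazy), then optionally a literal 's' (captured); then 2 to 4 of a non-word character, then 2 to 5 of a non-word character, then zero or more of a digit; then zero or more of a character in [c-e], then one or more of a digit (captured).
`re.fullmatch` requires the pattern to consume the entire string.
Here there's no way to consume every character, so the call returns None, and `bool(None)` is False.

False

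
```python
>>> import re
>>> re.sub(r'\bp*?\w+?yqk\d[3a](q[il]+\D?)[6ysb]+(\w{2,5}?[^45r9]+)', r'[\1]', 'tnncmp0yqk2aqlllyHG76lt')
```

'[qlll]'

Pattern: a word boundary (`\b`, zero-width); then zero or more of a literal 'p' (lazy), then one or more of a word character (lazy); then the literal 'yqk', then a digit, then one of [3a]; then the literal 'q', then one or more of one of [il], then optionally a non-digit (captured); then one or more of one of [6ysb]; then 2 to 5 of a word character (lazy), then one or more of any character except [45r9] (captured).
Matches: at [0:23] → 'tnncmp0yqk2aqlllyHG76lt'.
Each match is replaced using the text its own group 1 captured.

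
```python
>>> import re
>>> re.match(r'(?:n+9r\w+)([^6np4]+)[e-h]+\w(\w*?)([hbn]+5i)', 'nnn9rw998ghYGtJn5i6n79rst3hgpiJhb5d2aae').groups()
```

('g', 'GtJ', 'n5i')

Pattern: one or more of the literal 'n', then the literal '9r', then one or more of a word character (non-capturing group); then one or more of any character except [6np4] (captured); then one or more of a character in [e-h], then a word character; then zero or more of a word character (lazy) (captured); then one or more of one of [hbn], then the literal '5i' (captured).
`re.match` only tries the pattern at the start of the string.
The match spans [0:18] → 'nnn9rw998ghYGtJn5i'.
Captured: group 1 = 'g', group 2 = 'GtJ', group 3 = 'n5i'.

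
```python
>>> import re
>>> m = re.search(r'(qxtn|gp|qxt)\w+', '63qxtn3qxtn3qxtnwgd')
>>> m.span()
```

(2, 19)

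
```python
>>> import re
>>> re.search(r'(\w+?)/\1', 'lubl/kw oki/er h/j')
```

None

The backreference `\1` re-matches whatever the first group consumed, character for character.
Here the pattern never matches, so the call returns None.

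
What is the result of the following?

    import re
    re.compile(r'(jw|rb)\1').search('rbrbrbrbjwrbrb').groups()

('rb',)

`\1` is not a pattern — it's the concrete string captured by group 1, re-applied verbatim.
Unlike `match`, `search` isn't anchored — it looks for the pattern anywhere in the string.
The match spans [0:4] → 'rbrb'.
Captured: group 1 = 'rb'.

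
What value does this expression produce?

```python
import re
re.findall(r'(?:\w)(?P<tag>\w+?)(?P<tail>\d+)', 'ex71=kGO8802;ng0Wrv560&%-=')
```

With the lazy modifier that quantifier settles for the fewest repetitions that let the rest of the pattern succeed (the atoms after it are unaffected and can still be greedy).
Multiple groups make `findall` return tuples — one 2-tuple for each match.

[('x', '71'), ('GO', '8802'), ('g', '0'), ('rv', '560')]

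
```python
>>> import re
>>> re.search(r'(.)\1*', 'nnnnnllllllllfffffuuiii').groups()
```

`\1` has to match the exact text group 1 already captured.
`re.search` tries every starting position until one works.
The match spans [0:5] → 'nnnnn'.
Captured: group 1 = 'n'.

('n',)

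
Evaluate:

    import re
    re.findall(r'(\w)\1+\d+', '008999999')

['0']

`\1` has to match the exact text group 1 already captured.
`findall` collects group 1 from the one match (1 total).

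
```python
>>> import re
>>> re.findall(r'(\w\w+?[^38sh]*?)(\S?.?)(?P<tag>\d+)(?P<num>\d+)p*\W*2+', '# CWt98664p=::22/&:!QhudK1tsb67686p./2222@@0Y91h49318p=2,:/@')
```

[('CW', 't9', '866', '4'), ('QhudK1t', 'sb', '6768', '6'), ('0Y9', '1h', '4931', '8')]

Lazy quantifiers expand one character at a time until the remainder of the pattern can match.
Multiple groups make `findall` return tuples — one 4-tuple for each match.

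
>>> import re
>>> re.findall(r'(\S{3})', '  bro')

The pattern matches exactly 3 of a non-whitespace character (captured).
`findall` collects group 1 from the one match (1 total).

['bro']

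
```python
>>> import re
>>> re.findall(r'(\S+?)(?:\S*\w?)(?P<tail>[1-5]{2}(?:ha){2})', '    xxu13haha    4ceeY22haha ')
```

The `?` after the quantifier makes it lazy — it takes as little as possible before letting the rest of the pattern try.
With 2 capturing groups, `findall` returns a 2-tuple per match.

[('x', '13haha'), ('4', '22haha')]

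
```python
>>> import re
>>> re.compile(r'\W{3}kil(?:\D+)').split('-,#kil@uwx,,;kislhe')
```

['', '']

This matches exactly 3 of a non-word character, then the literal 'kil'; then one or more of a non-digit (non-capturing group).
Matches to split on: at [0:19] → '-,#kil@uwx,,;kislhe'.
Each match becomes a cut point; 2 segments remain.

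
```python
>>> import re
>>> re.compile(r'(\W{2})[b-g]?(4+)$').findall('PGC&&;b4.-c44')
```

[('.-', '44')]

Pattern: exactly 2 of a non-word character (captured); then optionally a character in [b-g]; then one or more of a literal '4' (captured); then anchored at the end.
Walking the string: at [8:13] match '.-c44', groups = ('.-', '44').
Multiple groups make `findall` return tuples — one 2-tuple for the one match.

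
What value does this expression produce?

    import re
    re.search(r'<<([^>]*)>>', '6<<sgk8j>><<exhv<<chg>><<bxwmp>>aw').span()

Unlike `match`, `search` isn't anchored — it looks for the pattern anywhere in the string.
The match spans [1:10] → '<<sgk8j>>'.
Captured: group 1 = 'sgk8j'.

(1, 10)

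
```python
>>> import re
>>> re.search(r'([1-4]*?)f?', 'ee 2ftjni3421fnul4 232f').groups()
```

('',)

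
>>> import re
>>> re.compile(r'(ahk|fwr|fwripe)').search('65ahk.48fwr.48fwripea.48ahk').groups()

('ahk',)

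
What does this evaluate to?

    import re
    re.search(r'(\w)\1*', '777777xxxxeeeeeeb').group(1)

`\1` is not a pattern — it's the concrete string captured by group 1, re-applied verbatim.
`re.search` scans for the first position where the pattern succeeds.
The match spans [0:6] → '777777'.
Captured: group 1 = '7'.

'7'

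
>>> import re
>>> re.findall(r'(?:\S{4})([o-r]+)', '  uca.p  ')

['p']

This matches exactly 4 of a non-whitespace character (non-capturing group); then one or more of a character in [o-r] (captured).
With a single group, `findall` returns only what that group captured — 1 item.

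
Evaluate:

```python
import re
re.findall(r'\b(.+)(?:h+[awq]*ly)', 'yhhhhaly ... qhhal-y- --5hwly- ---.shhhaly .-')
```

Pattern: a word boundary (`\b`, zero-width); then one or more of any character (captured); then one or more of a literal 'h', then zero or more of one of [awq], then the literal 'ly' (non-capturing group).
Matches: at [0:42] match 'yhhhhaly ... qhhal-y- --5hwly- ---.shhhaly', group 1 = 'yhhhhaly ... qhhal-y- --5hwly- ---.shh'.
With a single group, `findall` returns only what that group captured — 1 item.

['yhhhhaly ... qhhal-y- --5hwly- ---.shh']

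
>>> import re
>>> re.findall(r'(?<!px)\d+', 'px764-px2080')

The negative lookahead/lookbehind blocks any match where the forbidden context is present.
With no groups in the pattern, `findall` gives back each whole match — 2 here.

['64', '080']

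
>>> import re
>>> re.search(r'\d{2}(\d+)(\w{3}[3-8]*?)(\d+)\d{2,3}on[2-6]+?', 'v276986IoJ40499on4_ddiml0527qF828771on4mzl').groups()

('6986', 'IoJ', '404')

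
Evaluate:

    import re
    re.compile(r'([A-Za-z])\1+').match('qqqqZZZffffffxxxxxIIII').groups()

The match spans [0:4] → 'qqqq'.
Captured: group 1 = 'q'.

('q',)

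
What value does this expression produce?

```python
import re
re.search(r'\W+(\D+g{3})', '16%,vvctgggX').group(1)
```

'vvctggg'

Pattern: one or more of a non-word character; then one or more of a non-digit, then exactly 3 of a literal 'g' (captured).
`re.search` tries every starting position until one works.
The match spans [2:11] → '%,vvctggg'.
Captured: group 1 = 'vvctggg'.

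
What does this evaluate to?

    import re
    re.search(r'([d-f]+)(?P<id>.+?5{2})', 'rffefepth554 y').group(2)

This matches one or more of a character in [d-f] (captured); then one or more of any character (lazy), then exactly 2 of a literal '5' (captured as 'id').
`re.search` tries every starting position until one works.
The match spans [1:11] → 'ffefepth55'.
Captured: group 1 = 'ffefe', group 2 = 'pth55'.

'pth55'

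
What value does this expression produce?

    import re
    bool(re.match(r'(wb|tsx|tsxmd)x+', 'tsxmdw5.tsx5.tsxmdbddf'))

False

`re.match` only tries the pattern at the start of the string.
Here the pattern fails at index 0, so the call returns None, and `bool(None)` is False.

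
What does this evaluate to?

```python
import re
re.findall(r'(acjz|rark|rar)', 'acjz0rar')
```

Because there's exactly one group, `findall` drops the full match and keeps group 1 from each hit.

['acjz', 'rar']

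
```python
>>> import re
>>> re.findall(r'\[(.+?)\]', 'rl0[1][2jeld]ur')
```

A `+?`/`*?`/`{m,n}?` starts at its minimum and grows only as far as needed for what follows to match.
Matches: at [3:6] match '[1]', group 1 = '1'; at [6:13] match '[2jeld]', group 1 = '2jeld'.
Because there's exactly one group, `findall` drops the full match and keeps group 1 from each hit.

['1', '2jeld']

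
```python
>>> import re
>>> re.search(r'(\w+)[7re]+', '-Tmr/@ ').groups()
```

('Tm',)

The match spans [1:4] → 'Tmr'.
Captured: group 1 = 'Tm'.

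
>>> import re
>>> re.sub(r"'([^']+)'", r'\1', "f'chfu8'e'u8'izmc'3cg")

Matches: at [1:8] → "'chfu8'"; at [9:13] → "'u8'".
Each match is replaced using the text its own group 1 captured.

"fchfu8eu8izmc'3cg"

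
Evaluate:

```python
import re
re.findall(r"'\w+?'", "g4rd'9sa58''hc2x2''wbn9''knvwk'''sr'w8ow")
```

["'9sa58'", "'hc2x2'", "'wbn9'", "'knvwk'", "'sr'"]

`findall` yields the raw match text (5 of them) because the pattern has no groups.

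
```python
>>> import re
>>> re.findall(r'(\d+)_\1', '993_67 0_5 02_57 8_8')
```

A backreference is literal: `\1` must see the identical characters the first group matched.
Matches: at [17:20] match '8_8', group 1 = '8'.
One capturing group, so `findall` returns just the captured substring from the one match — 1 in all.

['8']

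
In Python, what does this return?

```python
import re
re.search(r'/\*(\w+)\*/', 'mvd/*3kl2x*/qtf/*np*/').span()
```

(3, 12)

The match spans [3:12] → '/*3kl2x*/'.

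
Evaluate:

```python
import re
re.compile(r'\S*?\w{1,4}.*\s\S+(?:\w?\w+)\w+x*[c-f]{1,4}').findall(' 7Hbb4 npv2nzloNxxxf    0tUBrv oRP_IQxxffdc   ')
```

['7Hbb4 npv2nzloNxxxf    0tUBrv oRP_IQxxffdc']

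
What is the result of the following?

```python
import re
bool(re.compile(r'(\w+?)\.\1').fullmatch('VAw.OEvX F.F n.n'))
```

`\1` has to match the exact text group 1 already captured.
For `fullmatch`, every character of the input must be accounted for by the pattern.
Here there's no way to consume every character, so the call returns None, and `bool(None)` is False.

False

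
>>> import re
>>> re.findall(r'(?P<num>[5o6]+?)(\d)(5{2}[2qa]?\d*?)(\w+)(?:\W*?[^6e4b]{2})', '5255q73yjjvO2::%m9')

A `+?`/`*?`/`{m,n}?` starts at its minimum and grows only as far as needed for what follows to match.
Multiple groups make `findall` return tuples — one 4-tuple for the one match.

[('5', '2', '55q', '73yjjvO2')]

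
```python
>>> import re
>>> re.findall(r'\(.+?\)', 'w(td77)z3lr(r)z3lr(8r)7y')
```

With the lazy modifier that quantifier settles for the fewest repetitions that let the rest of the pattern succeed (the atoms after it are unaffected and can still be greedy).
Matches: at [1:7] → '(td77)'; at [11:14] → '(r)'; at [18:22] → '(8r)'.
Since nothing is captured, `findall` lists the 3 matched substrings directly.

['(td77)', '(r)', '(8r)']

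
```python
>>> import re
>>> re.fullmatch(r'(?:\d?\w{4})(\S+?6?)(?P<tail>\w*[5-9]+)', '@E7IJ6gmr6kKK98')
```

None

`re.fullmatch` is like wrapping the pattern in `^…$` (in single-line mode).
Here there's no way to consume every character, so the call returns None.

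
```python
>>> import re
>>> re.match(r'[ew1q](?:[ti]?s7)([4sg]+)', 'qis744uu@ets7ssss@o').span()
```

(0, 6)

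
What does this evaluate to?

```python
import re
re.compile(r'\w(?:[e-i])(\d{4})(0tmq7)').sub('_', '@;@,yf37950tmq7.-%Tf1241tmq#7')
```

Pattern: a word character; then a character in [e-i] (non-capturing group); then exactly 4 of a digit (captured); then the literal '0t', then the literal 'mq7' (captured).
Matches: at [4:15] → 'yf37950tmq7'.
Each match is replaced by '_'.

'@;@,_.-%Tf1241tmq#7'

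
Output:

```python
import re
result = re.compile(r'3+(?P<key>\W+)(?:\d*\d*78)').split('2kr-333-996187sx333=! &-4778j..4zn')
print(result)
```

['2kr-333-996187sx', '=! &-', 'j..4zn']

The pattern matches one or more of a literal '3'; then one or more of a non-word character (captured as 'key'); then zero or more of a digit, then zero or more of a digit, then the literal '78' (non-capturing group).
Matches to split on: at [16:28] → '333=! &-4778'.
`re.split` interleaves the captured-group text with the surrounding fragments.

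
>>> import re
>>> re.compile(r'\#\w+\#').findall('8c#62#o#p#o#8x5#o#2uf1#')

Scanning left to right: at [2:6] → '#62#'; at [7:10] → '#p#'; at [11:16] → '#8x5#'; at [17:23] → '#2uf1#'.
No capturing groups, so `findall` returns the 4 full match strings.

['#62#', '#p#', '#8x5#', '#2uf1#']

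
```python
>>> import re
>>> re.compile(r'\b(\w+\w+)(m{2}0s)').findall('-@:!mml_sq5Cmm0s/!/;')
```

[('mml_sq5C', 'mm0s')]

Pattern: a word boundary (`\b`, zero-width); then one or more of a word character, then one or more of a word character (captured); then exactly 2 of a literal 'm', then the literal '0s' (captured).
Matches: at [4:16] match 'mml_sq5Cmm0s', groups = ('mml_sq5C', 'mm0s').
Multiple groups make `findall` return tuples — one 2-tuple for the one match.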